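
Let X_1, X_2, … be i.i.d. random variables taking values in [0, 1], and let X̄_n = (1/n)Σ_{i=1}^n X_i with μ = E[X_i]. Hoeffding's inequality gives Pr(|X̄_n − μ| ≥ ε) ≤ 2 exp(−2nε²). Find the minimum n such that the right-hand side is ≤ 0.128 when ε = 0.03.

Require 2·exp(−2nε²) ≤ 0.128, i.e. 2nε² ≥ ln(2/0.128) = 2.748872.
So n ≥ 2.748872 / (2·0.03²) = 1527.151.
The smallest integer n is 1528.

1528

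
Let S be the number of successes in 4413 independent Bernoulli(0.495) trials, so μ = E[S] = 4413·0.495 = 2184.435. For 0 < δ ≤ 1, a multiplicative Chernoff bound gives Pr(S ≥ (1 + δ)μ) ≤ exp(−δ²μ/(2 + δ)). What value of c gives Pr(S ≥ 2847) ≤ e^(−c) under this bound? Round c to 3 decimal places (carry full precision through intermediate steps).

Write 2847 = (1 + δ)μ, so δ = 2847/2184.435 − 1 = 0.3033118…
Then the exponent is δ²μ/(2 + δ) = (2847 − μ)² / (μ·(2 + δ)) = 87.249936.

87.250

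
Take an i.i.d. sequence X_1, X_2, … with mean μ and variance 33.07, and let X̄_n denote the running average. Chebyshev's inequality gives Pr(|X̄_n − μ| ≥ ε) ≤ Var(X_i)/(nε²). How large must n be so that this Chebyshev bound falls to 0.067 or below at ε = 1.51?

217

Require 33.07/(n·1.51²) ≤ 0.067, i.e. n ≥ 33.07/(0.067·1.51²) = 216.474.
The smallest integer n is 217.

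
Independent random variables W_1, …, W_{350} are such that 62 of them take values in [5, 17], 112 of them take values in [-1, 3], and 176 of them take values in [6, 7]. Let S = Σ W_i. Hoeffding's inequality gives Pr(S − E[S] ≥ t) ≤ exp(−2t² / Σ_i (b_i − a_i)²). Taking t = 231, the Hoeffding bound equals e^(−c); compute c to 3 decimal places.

9.795

Σ(b_i − a_i)² = 62·12² + 112·4² + 176·1² = 10896.
c = 2t² / 10896 = 2·231² / 10896 = 9.7946.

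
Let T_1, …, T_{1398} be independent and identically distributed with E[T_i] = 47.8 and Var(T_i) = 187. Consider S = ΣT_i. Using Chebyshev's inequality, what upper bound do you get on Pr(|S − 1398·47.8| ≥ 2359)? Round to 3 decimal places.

Var(S) = n·Var(T_i) = 1398·187 = 261426.
Chebyshev: Pr(|S − 1398·47.8| ≥ 2359) ≤ Var(S)/2359² = 261426/5564881 = 0.0470.

0.047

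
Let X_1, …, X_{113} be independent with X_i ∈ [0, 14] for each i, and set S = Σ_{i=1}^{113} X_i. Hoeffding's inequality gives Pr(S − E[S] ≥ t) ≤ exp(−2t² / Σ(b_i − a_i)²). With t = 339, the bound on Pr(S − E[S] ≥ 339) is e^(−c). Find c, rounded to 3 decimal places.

10.378

Σ(b_i − a_i)² = 113·(14)² = 22148.
c = 2t²/22148 = 2·339²/22148 = 10.3776.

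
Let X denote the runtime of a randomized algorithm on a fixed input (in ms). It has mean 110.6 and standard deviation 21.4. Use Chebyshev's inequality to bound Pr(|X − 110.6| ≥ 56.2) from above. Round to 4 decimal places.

Chebyshev: Pr(|X − μ| ≥ t) ≤ Var(X)/t².
Var(X) = σ² = 21.4² = 457.96.
Bound = 457.96 / 3158.44 = 0.1450.

0.1450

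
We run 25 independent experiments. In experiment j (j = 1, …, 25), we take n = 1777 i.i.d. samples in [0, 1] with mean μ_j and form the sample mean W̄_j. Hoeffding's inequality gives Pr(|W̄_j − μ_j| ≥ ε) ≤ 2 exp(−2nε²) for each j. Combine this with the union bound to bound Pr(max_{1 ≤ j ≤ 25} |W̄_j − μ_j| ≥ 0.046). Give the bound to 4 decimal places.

0.0271

Per-experiment Hoeffding bound: 2·exp(−2·1777·0.046²) = 2·exp(−7.52026) = 0.001084.
Union bound over 25 events: 25·0.001084 = 0.02710.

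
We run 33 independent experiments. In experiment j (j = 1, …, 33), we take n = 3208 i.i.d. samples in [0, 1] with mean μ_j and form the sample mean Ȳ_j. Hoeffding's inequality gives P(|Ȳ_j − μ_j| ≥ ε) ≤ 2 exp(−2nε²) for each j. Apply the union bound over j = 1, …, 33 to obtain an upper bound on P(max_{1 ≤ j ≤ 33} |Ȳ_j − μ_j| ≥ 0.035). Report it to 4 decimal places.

Per-experiment Hoeffding bound: 2·exp(−2·3208·0.035²) = 2·exp(−7.85960) = 0.00077206.
Union bound over 33 events: 33·0.00077206 = 0.02548.

0.0255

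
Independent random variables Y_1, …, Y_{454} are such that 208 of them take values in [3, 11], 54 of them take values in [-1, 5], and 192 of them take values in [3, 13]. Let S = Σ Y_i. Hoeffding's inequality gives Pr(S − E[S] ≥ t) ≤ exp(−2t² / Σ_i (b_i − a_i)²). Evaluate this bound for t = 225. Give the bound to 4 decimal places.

0.0529

Σ(b_i − a_i)² = 208·8² + 54·6² + 192·10² = 34456.
Exponent = 2·225² / 34456 = 2.93853.
Bound = exp(−2.93853) = 0.05294.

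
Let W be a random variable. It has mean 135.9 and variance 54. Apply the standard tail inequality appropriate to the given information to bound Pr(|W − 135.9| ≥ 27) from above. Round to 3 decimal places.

Mean and variance are known, so Chebyshev's inequality applies.
Chebyshev: Pr(|W − μ| ≥ t) ≤ Var(W)/t².
Bound = 54 / 729 = 0.0741.

0.074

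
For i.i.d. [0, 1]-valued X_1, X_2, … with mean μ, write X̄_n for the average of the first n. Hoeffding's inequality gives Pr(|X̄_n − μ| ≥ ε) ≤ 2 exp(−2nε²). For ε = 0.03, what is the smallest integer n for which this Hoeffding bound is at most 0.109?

1617

Require 2·exp(−2nε²) ≤ 0.109, i.e. 2nε² ≥ ln(2/0.109) = 2.909555.
So n ≥ 2.909555 / (2·0.03²) = 1616.419.
The smallest integer n is 1617.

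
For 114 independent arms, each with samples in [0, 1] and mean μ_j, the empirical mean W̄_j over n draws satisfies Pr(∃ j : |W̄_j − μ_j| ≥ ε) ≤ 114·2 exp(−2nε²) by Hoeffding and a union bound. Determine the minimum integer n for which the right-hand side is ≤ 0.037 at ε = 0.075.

776

Need 2·114·exp(−2nε²) ≤ 0.037, i.e. exp(−2nε²) ≤ 0.037/228.
So 2nε² ≥ ln(228/0.037) = 8.726183.
Hence n ≥ 8.726183/(2·0.075²) = 775.661.
The smallest integer n is 776.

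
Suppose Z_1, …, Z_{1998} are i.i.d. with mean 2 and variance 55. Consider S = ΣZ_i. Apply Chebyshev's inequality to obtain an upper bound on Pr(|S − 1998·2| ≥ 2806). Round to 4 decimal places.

Var(S) = n·Var(Z_i) = 1998·55 = 109890.
Chebyshev: Pr(|S − 1998·2| ≥ 2806) ≤ Var(S)/2806² = 109890/7873636 = 0.0140.

0.0140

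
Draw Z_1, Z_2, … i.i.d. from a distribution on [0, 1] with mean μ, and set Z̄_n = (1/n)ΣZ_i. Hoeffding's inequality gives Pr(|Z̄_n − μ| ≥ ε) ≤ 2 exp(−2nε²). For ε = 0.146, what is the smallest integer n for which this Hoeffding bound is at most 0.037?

94

Require 2·exp(−2nε²) ≤ 0.037, i.e. 2nε² ≥ ln(2/0.037) = 3.989985.
So n ≥ 3.989985 / (2·0.146²) = 93.591.
The smallest integer n is 94.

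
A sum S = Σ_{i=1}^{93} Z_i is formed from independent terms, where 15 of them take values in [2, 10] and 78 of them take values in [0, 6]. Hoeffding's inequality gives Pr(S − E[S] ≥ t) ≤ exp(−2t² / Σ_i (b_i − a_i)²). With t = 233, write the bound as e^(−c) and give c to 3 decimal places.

28.816

Σ(b_i − a_i)² = 15·8² + 78·6² = 3768.
c = 2t² / 3768 = 2·233² / 3768 = 28.8158.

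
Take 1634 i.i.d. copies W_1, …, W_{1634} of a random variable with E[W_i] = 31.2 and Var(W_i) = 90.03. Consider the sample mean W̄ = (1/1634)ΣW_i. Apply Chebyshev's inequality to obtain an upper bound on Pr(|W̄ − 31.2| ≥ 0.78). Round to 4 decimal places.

0.0906

Var(W̄) = Var(W_i)/n = 90.03/1634 = 0.055098.
Chebyshev: Pr(|W̄ − 31.2| ≥ 0.78) ≤ Var(W̄)/(0.78)² = 90.03/(1634·0.78²) = 0.0906.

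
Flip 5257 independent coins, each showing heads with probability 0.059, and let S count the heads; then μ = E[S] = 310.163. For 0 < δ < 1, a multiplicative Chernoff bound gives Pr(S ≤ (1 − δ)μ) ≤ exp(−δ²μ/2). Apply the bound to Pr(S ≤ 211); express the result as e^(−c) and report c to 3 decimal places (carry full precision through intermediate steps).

Write 211 = (1 − δ)μ, so δ = 1 − 211/310.163 = 0.3197125…
Then the exponent is δ²μ/2 = (μ − 211)²/(2μ) = 15.851827.

15.852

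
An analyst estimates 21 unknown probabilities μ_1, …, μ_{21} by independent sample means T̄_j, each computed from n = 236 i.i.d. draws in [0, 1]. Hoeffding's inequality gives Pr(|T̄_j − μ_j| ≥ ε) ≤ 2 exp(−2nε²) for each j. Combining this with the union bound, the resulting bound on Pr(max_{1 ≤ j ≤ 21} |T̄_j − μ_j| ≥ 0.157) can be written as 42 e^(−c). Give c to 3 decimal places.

11.634

Union bound over the 21 events: Pr(max_{1 ≤ j ≤ 21} |T̄_j − μ_j| ≥ 0.157) ≤ 21·2·exp(−2nε²) = 42 exp(−2·236·0.157²).
So c = 2·236·0.157² = 11.6343.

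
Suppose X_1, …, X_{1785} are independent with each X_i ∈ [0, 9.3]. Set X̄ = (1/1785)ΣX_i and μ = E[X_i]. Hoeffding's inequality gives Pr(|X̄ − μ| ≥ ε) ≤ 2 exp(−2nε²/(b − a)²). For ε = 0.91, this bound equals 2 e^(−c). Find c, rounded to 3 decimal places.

34.181

c = 2nε²/(b − a)² = 2·1785·0.91² / 9.3² = 34.1810.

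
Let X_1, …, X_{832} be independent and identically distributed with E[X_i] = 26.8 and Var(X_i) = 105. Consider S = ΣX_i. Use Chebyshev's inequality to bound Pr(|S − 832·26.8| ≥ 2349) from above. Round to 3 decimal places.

0.016

Var(S) = n·Var(X_i) = 832·105 = 87360.
Chebyshev: Pr(|S − 832·26.8| ≥ 2349) ≤ Var(S)/2349² = 87360/5517801 = 0.0158.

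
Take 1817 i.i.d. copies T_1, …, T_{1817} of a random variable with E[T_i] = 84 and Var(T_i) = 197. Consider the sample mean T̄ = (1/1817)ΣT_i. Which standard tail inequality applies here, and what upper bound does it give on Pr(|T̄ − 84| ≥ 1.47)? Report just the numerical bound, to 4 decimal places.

With mean and variance of each term known, Chebyshev's inequality bounds the deviation of the sum (or sample mean).
Var(T̄) = Var(T_i)/n = 197/1817 = 0.10842.
Chebyshev: Pr(|T̄ − 84| ≥ 1.47) ≤ Var(T̄)/(1.47)² = 197/(1817·1.47²) = 0.0502.

0.0502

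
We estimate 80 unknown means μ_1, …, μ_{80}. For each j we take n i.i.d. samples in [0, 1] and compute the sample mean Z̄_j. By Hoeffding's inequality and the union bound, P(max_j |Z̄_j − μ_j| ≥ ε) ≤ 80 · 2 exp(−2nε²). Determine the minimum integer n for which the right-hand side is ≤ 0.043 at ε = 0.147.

191

Need 2·80·exp(−2nε²) ≤ 0.043, i.e. exp(−2nε²) ≤ 0.043/160.
So 2nε² ≥ ln(160/0.043) = 8.221729.
Hence n ≥ 8.221729/(2·0.147²) = 190.239.
The smallest integer n is 191.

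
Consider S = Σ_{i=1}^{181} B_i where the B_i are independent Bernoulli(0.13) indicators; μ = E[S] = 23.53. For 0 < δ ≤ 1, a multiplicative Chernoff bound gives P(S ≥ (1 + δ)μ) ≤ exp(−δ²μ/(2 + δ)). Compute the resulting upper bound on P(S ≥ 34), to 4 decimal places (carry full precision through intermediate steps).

Write 34 = (1 + δ)μ, so δ = 34/23.53 − 1 = 0.4449639…
Then the exponent is δ²μ/(2 + δ) = (34 − μ)² / (μ·(2 + δ)) = 1.905456.
Bound = exp(−1.905456) = 0.14875.

0.1488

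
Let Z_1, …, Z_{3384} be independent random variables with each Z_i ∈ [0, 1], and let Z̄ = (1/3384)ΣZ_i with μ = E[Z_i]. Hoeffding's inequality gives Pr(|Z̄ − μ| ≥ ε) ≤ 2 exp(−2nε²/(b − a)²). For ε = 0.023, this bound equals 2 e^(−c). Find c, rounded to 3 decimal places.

3.580

c = 2nε²/(b − a)² = 2·3384·0.023² / 1² = 3.5803.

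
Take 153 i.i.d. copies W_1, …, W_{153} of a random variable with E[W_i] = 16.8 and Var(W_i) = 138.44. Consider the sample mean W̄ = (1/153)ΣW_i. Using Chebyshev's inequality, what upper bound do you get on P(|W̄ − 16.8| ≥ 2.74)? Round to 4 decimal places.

0.1205

Var(W̄) = Var(W_i)/n = 138.44/153 = 0.90484.
Chebyshev: P(|W̄ − 16.8| ≥ 2.74) ≤ Var(W̄)/(2.74)² = 138.44/(153·2.74²) = 0.1205.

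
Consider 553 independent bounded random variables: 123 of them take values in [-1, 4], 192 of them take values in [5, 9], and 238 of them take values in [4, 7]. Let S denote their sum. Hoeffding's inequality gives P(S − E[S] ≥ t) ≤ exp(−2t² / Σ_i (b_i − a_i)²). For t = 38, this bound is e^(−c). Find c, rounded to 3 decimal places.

0.348

Σ(b_i − a_i)² = 123·5² + 192·4² + 238·3² = 8289.
c = 2t² / 8289 = 2·38² / 8289 = 0.3484.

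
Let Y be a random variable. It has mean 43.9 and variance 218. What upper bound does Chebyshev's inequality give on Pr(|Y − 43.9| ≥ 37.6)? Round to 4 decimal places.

0.1542

Chebyshev: Pr(|Y − μ| ≥ t) ≤ Var(Y)/t².
Bound = 218 / 1413.76 = 0.1542.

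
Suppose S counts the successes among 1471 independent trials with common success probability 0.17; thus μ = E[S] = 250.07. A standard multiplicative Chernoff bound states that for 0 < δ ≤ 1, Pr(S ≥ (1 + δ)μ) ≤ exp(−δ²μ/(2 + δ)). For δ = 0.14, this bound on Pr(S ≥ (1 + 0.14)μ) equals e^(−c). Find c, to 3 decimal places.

c = δ²μ/(2 + δ) = 0.14²·250.07/(2 + 0.14) = 2.2904.

2.290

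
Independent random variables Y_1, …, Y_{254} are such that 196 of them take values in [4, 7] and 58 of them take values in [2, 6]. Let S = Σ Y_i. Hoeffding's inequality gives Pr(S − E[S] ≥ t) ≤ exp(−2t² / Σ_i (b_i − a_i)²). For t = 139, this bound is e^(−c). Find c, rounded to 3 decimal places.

14.354

Σ(b_i − a_i)² = 196·3² + 58·4² = 2692.
c = 2t² / 2692 = 2·139² / 2692 = 14.3544.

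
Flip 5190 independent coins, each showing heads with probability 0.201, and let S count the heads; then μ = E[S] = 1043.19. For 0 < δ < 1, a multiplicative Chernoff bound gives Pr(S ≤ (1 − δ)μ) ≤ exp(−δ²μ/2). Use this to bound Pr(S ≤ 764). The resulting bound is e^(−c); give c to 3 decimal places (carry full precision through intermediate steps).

Write 764 = (1 − δ)μ, so δ = 1 − 764/1043.19 = 0.267631…
Then the exponent is δ²μ/2 = (μ − 764)²/(2μ) = 37.359952.

37.360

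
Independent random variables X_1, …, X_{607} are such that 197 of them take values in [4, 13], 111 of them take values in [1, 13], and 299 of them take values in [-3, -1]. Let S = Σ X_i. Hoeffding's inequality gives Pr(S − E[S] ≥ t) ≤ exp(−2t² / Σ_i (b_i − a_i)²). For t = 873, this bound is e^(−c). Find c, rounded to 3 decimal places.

Σ(b_i − a_i)² = 197·9² + 111·12² + 299·2² = 33137.
c = 2t² / 33137 = 2·873² / 33137 = 45.9987.

45.999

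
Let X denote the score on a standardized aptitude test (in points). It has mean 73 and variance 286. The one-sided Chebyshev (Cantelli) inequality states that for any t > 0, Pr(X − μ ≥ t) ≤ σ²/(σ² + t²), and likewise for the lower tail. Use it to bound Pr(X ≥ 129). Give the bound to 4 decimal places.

Here σ² = 286 and t = 56, so σ² + t² = 3422.
Cantelli's bound: 286/3422 = 0.0836.

0.0836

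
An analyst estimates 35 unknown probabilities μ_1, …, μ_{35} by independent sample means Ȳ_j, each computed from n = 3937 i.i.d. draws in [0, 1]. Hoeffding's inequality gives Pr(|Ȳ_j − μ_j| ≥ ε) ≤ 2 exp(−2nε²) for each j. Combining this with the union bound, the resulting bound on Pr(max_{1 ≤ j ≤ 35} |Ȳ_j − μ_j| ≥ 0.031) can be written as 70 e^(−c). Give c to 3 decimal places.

Union bound over the 35 events: Pr(max_{1 ≤ j ≤ 35} |Ȳ_j − μ_j| ≥ 0.031) ≤ 35·2·exp(−2nε²) = 70 exp(−2·3937·0.031²).
So c = 2·3937·0.031² = 7.5669.

7.567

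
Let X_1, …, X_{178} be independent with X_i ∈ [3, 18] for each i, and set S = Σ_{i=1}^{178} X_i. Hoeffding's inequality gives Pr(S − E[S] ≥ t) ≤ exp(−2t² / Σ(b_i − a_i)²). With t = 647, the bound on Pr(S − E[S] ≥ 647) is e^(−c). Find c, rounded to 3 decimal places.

Σ(b_i − a_i)² = 178·(15)² = 40050.
c = 2t²/40050 = 2·647²/40050 = 20.9043.

20.904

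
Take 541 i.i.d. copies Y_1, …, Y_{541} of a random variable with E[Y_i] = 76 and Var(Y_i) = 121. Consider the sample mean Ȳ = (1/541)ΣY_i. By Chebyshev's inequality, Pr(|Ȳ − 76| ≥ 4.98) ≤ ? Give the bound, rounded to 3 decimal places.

0.009

Var(Ȳ) = Var(Y_i)/n = 121/541 = 0.22366.
Chebyshev: Pr(|Ȳ − 76| ≥ 4.98) ≤ Var(Ȳ)/(4.98)² = 121/(541·4.98²) = 0.0090.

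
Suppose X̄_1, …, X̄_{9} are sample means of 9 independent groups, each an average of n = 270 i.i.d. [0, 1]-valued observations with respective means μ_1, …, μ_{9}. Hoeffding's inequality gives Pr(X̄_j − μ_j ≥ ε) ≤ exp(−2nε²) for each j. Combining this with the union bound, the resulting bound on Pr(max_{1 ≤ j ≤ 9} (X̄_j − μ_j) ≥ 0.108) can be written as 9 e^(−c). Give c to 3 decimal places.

Union bound over the 9 events: Pr(max_{1 ≤ j ≤ 9} (X̄_j − μ_j) ≥ 0.108) ≤ 9·exp(−2nε²) = 9 exp(−2·270·0.108²).
So c = 2·270·0.108² = 6.2986.

6.299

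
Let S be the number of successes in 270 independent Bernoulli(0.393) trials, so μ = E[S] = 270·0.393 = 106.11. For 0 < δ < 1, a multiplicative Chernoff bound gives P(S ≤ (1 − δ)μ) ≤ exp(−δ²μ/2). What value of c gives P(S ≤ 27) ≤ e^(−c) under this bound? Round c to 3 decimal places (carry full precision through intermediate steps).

29.490

Write 27 = (1 − δ)μ, so δ = 1 − 27/106.11 = 0.7455471…
Then the exponent is δ²μ/2 = (μ − 27)²/(2μ) = 29.490115.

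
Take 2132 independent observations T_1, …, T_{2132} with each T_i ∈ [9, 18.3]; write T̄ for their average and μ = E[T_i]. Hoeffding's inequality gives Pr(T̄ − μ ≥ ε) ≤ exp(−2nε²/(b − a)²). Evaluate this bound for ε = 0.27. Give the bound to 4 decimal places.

Exponent: 2nε²/(b − a)² = 2·2132·0.27² / 9.3² = 3.59401.
Bound = exp(−3.59401) = 0.02749.

0.0275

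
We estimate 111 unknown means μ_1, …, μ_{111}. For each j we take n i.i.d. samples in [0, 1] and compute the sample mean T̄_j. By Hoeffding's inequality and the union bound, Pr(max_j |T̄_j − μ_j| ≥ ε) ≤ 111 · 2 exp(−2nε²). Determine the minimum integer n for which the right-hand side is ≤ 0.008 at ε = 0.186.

Need 2·111·exp(−2nε²) ≤ 0.008, i.e. exp(−2nε²) ≤ 0.008/222.
So 2nε² ≥ ln(222/0.008) = 10.230991.
Hence n ≥ 10.230991/(2·0.186²) = 147.864.
The smallest integer n is 148.

148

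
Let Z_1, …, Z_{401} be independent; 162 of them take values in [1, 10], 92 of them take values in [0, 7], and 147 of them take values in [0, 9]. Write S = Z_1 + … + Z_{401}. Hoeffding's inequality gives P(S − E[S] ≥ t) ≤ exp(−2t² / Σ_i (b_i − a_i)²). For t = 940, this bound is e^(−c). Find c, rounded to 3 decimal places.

Σ(b_i − a_i)² = 162·9² + 92·7² + 147·9² = 29537.
c = 2t² / 29537 = 2·940² / 29537 = 59.8300.

59.830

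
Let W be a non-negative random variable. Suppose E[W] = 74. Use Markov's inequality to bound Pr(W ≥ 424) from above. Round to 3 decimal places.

Markov's inequality: for a non-negative random variable, Pr(W ≥ a) ≤ E[W]/a.
Here E[W] = 74 and a = 424, so the bound is 74/424 = 0.1745.

0.175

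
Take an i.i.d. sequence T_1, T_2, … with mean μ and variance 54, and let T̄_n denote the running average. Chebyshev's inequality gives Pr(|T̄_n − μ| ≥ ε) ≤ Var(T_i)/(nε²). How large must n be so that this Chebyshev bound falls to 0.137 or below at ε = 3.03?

Require 54/(n·3.03²) ≤ 0.137, i.e. n ≥ 54/(0.137·3.03²) = 42.933.
The smallest integer n is 43.

43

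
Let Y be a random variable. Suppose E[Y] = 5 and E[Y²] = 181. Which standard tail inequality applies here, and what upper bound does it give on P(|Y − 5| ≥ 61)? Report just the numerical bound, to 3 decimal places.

The first two moments determine the variance, so Chebyshev's inequality is the sharpest standard bound available.
Var(Y) = E[Y²] − (E[Y])² = 181 − 25 = 156.
Chebyshev's inequality: P(|Y − μ| ≥ t) ≤ Var(Y)/t² = 156/3721 = 0.0419.

0.042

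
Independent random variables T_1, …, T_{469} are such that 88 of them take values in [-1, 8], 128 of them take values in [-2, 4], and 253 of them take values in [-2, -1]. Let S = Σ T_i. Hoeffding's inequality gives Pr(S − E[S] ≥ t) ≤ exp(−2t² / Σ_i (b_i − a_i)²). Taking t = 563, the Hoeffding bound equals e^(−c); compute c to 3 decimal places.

Σ(b_i − a_i)² = 88·9² + 128·6² + 253·1² = 11989.
c = 2t² / 11989 = 2·563² / 11989 = 52.8766.

52.877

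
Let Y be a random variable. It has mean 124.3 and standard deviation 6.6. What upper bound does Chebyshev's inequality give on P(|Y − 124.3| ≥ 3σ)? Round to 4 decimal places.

Chebyshev: P(|Y − μ| ≥ t) ≤ Var(Y)/t².
Var(Y) = σ² = 6.6² = 43.56.
t = 3·6.6 = 19.8.
Bound = 43.56 / 392.04 = 0.1111.

0.1111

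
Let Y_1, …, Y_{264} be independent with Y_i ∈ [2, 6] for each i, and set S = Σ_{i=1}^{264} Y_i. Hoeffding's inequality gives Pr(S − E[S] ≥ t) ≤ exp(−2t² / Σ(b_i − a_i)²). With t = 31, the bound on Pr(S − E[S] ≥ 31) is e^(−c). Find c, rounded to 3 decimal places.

Σ(b_i − a_i)² = 264·(4)² = 4224.
c = 2t²/4224 = 2·31²/4224 = 0.4550.

0.455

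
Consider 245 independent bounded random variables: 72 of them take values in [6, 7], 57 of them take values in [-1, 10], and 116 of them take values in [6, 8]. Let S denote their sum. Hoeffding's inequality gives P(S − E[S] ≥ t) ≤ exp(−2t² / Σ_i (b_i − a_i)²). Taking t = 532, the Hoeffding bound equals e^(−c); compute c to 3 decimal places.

Σ(b_i − a_i)² = 72·1² + 57·11² + 116·2² = 7433.
c = 2t² / 7433 = 2·532² / 7433 = 76.1534.

76.153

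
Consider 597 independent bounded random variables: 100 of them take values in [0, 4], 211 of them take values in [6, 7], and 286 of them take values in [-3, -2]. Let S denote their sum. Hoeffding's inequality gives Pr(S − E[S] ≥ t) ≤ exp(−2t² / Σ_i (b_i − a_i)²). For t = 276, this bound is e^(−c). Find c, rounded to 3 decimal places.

Σ(b_i − a_i)² = 100·4² + 211·1² + 286·1² = 2097.
c = 2t² / 2097 = 2·276² / 2097 = 72.6524.

72.652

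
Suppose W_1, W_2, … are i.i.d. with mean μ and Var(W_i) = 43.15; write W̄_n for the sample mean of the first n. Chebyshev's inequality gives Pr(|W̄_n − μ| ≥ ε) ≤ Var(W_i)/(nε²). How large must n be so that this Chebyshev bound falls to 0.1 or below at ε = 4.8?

Require 43.15/(n·4.8²) ≤ 0.1, i.e. n ≥ 43.15/(0.1·4.8²) = 18.728.
The smallest integer n is 19.

19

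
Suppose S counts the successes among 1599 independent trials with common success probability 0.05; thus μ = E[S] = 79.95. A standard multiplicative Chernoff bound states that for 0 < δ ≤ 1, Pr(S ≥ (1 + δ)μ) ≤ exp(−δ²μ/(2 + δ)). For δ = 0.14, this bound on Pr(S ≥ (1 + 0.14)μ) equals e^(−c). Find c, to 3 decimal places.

c = δ²μ/(2 + δ) = 0.14²·79.95/(2 + 0.14) = 0.7323.

0.732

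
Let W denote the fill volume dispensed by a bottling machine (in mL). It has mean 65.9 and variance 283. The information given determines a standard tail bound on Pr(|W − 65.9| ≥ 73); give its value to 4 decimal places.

0.0531

Mean and variance are known, so Chebyshev's inequality applies.
Chebyshev: Pr(|W − μ| ≥ t) ≤ Var(W)/t².
Bound = 283 / 5329 = 0.0531.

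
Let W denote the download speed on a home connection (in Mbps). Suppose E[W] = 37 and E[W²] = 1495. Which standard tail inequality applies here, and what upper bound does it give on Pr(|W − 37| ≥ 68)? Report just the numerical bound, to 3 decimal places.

The first two moments determine the variance, so Chebyshev's inequality is the sharpest standard bound available.
Var(W) = E[W²] − (E[W])² = 1495 − 1369 = 126.
Chebyshev's inequality: Pr(|W − μ| ≥ t) ≤ Var(W)/t² = 126/4624 = 0.0272.

0.027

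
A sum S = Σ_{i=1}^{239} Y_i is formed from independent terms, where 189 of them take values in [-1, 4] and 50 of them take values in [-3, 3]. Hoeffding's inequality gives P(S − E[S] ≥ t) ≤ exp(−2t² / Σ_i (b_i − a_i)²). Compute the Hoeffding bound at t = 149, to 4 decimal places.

Σ(b_i − a_i)² = 189·5² + 50·6² = 6525.
Exponent = 2·149² / 6525 = 6.80490.
Bound = exp(−6.80490) = 0.00111.

0.0011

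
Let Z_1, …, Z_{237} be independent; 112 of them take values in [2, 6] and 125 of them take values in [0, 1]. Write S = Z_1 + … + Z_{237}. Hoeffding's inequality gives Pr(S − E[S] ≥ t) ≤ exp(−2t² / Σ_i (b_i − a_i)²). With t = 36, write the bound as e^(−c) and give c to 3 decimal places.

Σ(b_i − a_i)² = 112·4² + 125·1² = 1917.
c = 2t² / 1917 = 2·36² / 1917 = 1.3521.

1.352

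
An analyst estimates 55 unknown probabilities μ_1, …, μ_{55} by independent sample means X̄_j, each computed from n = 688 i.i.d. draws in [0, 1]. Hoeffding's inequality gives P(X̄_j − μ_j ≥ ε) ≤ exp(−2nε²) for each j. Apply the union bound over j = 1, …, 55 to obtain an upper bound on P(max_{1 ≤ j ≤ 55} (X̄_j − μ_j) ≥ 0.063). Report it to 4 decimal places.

0.2336

Per-experiment Hoeffding bound: exp(−2·688·0.063²) = exp(−5.46134) = 0.0042478.
Union bound over 55 events: 55·0.0042478 = 0.23363.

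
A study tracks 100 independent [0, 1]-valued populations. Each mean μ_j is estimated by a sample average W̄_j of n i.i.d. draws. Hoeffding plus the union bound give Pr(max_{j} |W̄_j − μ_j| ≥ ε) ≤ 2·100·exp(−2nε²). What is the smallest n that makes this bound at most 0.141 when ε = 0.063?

Need 2·100·exp(−2nε²) ≤ 0.141, i.e. exp(−2nε²) ≤ 0.141/200.
So 2nε² ≥ ln(200/0.141) = 7.257313.
Hence n ≥ 7.257313/(2·0.063²) = 914.250.
The smallest integer n is 915.

915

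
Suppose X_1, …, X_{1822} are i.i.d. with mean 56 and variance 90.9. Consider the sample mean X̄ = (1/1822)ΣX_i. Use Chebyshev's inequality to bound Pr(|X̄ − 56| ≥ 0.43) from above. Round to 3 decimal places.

Var(X̄) = Var(X_i)/n = 90.9/1822 = 0.04989.
Chebyshev: Pr(|X̄ − 56| ≥ 0.43) ≤ Var(X̄)/(0.43)² = 90.9/(1822·0.43²) = 0.2698.

0.270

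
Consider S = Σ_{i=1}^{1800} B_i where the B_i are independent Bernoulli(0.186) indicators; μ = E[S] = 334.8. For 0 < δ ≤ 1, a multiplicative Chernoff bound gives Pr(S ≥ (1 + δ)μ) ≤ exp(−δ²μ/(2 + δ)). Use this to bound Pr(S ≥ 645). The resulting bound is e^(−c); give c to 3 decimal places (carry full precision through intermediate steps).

Write 645 = (1 + δ)μ, so δ = 645/334.8 − 1 = 0.9265233…
Then the exponent is δ²μ/(2 + δ) = (645 − μ)² / (μ·(2 + δ)) = 98.207838.

98.208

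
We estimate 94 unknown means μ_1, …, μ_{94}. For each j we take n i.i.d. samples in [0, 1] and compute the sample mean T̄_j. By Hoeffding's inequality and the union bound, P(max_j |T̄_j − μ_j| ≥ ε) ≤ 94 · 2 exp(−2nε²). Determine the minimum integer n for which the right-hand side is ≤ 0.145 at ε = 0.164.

Need 2·94·exp(−2nε²) ≤ 0.145, i.e. exp(−2nε²) ≤ 0.145/188.
So 2nε² ≥ ln(188/0.145) = 7.167463.
Hence n ≥ 7.167463/(2·0.164²) = 133.244.
The smallest integer n is 134.

134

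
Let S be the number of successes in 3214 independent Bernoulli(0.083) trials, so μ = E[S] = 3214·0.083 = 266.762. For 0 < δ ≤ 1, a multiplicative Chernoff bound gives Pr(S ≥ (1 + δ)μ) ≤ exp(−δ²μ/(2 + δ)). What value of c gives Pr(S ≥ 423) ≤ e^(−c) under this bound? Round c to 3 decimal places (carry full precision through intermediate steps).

35.389

Write 423 = (1 + δ)μ, so δ = 423/266.762 − 1 = 0.5856831…
Then the exponent is δ²μ/(2 + δ) = (423 − μ)² / (μ·(2 + δ)) = 35.389472.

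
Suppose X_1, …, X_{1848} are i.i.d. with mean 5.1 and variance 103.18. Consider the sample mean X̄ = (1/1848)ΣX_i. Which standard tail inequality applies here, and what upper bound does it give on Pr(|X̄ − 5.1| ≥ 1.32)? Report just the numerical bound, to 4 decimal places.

With mean and variance of each term known, Chebyshev's inequality bounds the deviation of the sum (or sample mean).
Var(X̄) = Var(X_i)/n = 103.18/1848 = 0.055833.
Chebyshev: Pr(|X̄ − 5.1| ≥ 1.32) ≤ Var(X̄)/(1.32)² = 103.18/(1848·1.32²) = 0.0320.

0.0320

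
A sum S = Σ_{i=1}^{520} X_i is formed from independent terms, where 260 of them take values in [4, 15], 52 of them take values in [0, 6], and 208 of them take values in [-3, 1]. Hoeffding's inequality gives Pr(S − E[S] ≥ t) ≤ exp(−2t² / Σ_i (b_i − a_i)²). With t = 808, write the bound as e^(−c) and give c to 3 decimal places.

Σ(b_i − a_i)² = 260·11² + 52·6² + 208·4² = 36660.
c = 2t² / 36660 = 2·808² / 36660 = 35.6172.

35.617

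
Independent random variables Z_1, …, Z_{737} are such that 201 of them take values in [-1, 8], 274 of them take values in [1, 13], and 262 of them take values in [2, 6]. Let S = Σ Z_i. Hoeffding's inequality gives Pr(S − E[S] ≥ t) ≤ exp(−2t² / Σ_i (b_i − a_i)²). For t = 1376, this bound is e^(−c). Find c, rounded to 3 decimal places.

63.187

Σ(b_i − a_i)² = 201·9² + 274·12² + 262·4² = 59929.
c = 2t² / 59929 = 2·1376² / 59929 = 63.1873.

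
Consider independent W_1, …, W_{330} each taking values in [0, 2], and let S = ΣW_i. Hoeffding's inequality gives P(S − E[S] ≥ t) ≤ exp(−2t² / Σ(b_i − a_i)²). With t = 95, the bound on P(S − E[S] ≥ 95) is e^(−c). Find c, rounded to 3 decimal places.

13.674

Σ(b_i − a_i)² = 330·(2)² = 1320.
c = 2t²/1320 = 2·95²/1320 = 13.6742.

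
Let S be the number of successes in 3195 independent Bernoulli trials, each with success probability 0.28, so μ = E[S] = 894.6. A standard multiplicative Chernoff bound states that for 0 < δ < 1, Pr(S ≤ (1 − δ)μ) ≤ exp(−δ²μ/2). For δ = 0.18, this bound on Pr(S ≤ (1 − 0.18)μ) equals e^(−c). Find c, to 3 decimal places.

c = δ²μ/2 = 0.18²·894.6/2 = 14.4925.

14.493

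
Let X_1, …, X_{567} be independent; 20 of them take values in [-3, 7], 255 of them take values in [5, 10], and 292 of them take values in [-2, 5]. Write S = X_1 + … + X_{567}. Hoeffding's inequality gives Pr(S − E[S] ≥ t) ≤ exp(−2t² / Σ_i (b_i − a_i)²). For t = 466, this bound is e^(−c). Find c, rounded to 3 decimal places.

19.147

Σ(b_i − a_i)² = 20·10² + 255·5² + 292·7² = 22683.
c = 2t² / 22683 = 2·466² / 22683 = 19.1470.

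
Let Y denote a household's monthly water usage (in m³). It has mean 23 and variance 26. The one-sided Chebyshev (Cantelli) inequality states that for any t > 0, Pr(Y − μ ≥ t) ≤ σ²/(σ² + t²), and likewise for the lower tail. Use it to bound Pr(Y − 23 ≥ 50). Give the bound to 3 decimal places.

Here σ² = 26 and t = 50, so σ² + t² = 2526.
Cantelli's bound: 26/2526 = 0.0103.

0.010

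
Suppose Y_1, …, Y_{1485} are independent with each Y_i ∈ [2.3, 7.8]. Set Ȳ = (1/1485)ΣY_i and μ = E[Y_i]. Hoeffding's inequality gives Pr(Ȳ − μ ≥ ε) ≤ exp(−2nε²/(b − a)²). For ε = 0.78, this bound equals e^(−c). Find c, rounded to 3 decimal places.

59.734

c = 2nε²/(b − a)² = 2·1485·0.78² / 5.5² = 59.7338.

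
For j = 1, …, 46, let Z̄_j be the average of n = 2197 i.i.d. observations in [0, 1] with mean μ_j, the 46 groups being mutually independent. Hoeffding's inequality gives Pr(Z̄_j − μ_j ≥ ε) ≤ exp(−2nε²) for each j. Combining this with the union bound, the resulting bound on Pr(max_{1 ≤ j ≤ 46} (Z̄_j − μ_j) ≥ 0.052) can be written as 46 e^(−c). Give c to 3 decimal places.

Union bound over the 46 events: Pr(max_{1 ≤ j ≤ 46} (Z̄_j − μ_j) ≥ 0.052) ≤ 46·exp(−2nε²) = 46 exp(−2·2197·0.052²).
So c = 2·2197·0.052² = 11.8814.

11.881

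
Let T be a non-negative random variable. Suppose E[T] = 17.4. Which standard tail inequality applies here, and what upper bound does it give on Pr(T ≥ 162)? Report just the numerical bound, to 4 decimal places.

0.1074

Only the mean of a non-negative variable is known, so Markov's inequality is the applicable tail bound.
Markov's inequality: for a non-negative random variable, Pr(T ≥ a) ≤ E[T]/a.
Here E[T] = 17.4 and a = 162, so the bound is 17.4/162 = 0.1074.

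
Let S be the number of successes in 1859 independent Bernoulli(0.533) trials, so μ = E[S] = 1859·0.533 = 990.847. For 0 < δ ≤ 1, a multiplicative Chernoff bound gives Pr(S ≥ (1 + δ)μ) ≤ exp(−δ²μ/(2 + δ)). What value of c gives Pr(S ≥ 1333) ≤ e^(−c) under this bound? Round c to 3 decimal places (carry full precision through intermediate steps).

Write 1333 = (1 + δ)μ, so δ = 1333/990.847 − 1 = 0.3453137…
Then the exponent is δ²μ/(2 + δ) = (1333 − μ)² / (μ·(2 + δ)) = 50.377101.

50.377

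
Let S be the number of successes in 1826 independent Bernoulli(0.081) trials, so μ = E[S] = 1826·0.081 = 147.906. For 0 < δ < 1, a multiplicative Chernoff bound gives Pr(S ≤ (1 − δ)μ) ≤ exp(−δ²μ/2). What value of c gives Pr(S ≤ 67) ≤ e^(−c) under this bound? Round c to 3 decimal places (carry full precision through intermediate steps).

Write 67 = (1 − δ)μ, so δ = 1 − 67/147.906 = 0.5470096…
Then the exponent is δ²μ/2 = (μ − 67)²/(2μ) = 22.128179.

22.128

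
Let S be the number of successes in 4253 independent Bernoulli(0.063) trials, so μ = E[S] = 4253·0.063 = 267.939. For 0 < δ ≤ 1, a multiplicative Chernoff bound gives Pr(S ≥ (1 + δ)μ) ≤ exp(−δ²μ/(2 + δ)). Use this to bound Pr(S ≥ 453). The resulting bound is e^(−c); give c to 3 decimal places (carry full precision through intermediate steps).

Write 453 = (1 + δ)μ, so δ = 453/267.939 − 1 = 0.6906833…
Then the exponent is δ²μ/(2 + δ) = (453 − μ)² / (μ·(2 + δ)) = 47.504121.

47.504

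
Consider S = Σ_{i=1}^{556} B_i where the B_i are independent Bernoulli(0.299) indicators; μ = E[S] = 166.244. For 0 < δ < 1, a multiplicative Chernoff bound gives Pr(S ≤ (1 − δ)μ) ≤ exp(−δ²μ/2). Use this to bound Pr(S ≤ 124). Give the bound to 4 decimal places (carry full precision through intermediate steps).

Write 124 = (1 − δ)μ, so δ = 1 − 124/166.244 = 0.2541084…
Then the exponent is δ²μ/2 = (μ − 124)²/(2μ) = 5.367278.
Bound = exp(−5.367278) = 0.00467.

0.0047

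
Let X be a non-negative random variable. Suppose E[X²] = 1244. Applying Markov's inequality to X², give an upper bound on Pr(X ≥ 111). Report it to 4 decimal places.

Since X ≥ 0, the event {X ≥ 111} is the same as {X² ≥ 12321}.
Markov's inequality applied to X² gives Pr(X² ≥ 12321) ≤ E[X²]/12321 = 1244/12321 = 0.1010.

0.1010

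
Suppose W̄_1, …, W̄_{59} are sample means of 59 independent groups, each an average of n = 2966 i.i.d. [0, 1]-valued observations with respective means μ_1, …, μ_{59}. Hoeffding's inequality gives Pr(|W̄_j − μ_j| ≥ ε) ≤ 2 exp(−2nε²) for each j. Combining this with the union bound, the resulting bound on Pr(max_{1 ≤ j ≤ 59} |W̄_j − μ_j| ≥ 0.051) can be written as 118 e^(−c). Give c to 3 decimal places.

Union bound over the 59 events: Pr(max_{1 ≤ j ≤ 59} |W̄_j − μ_j| ≥ 0.051) ≤ 59·2·exp(−2nε²) = 118 exp(−2·2966·0.051²).
So c = 2·2966·0.051² = 15.4291.

15.429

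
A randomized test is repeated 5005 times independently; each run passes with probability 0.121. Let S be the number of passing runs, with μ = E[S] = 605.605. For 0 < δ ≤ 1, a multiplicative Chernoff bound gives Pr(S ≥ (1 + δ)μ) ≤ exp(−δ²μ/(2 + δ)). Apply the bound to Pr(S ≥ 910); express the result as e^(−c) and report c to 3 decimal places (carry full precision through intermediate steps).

61.135

Write 910 = (1 + δ)μ, so δ = 910/605.605 − 1 = 0.5026296…
Then the exponent is δ²μ/(2 + δ) = (910 − μ)² / (μ·(2 + δ)) = 61.134871.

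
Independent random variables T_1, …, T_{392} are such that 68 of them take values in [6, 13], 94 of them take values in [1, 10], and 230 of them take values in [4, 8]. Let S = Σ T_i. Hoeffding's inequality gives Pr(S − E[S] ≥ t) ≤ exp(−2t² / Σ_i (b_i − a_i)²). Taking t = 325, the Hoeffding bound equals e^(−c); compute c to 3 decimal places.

Σ(b_i − a_i)² = 68·7² + 94·9² + 230·4² = 14626.
c = 2t² / 14626 = 2·325² / 14626 = 14.4435.

14.443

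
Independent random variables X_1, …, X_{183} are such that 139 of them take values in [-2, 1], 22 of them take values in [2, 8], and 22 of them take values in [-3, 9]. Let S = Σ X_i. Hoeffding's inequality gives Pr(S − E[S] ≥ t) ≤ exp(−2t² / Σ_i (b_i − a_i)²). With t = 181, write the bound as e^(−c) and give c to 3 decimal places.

12.574

Σ(b_i − a_i)² = 139·3² + 22·6² + 22·12² = 5211.
c = 2t² / 5211 = 2·181² / 5211 = 12.5738.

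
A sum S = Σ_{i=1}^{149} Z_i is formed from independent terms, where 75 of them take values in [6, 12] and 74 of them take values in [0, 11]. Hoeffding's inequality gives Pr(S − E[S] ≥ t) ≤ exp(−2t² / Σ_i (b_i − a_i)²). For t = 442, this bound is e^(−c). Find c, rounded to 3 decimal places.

33.527

Σ(b_i − a_i)² = 75·6² + 74·11² = 11654.
c = 2t² / 11654 = 2·442² / 11654 = 33.5274.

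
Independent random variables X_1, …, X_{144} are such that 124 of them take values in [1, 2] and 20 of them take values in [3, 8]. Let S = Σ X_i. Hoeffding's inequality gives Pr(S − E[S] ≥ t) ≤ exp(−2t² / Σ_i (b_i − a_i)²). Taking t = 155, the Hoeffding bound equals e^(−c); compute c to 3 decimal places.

Σ(b_i − a_i)² = 124·1² + 20·5² = 624.
c = 2t² / 624 = 2·155² / 624 = 77.0032.

77.003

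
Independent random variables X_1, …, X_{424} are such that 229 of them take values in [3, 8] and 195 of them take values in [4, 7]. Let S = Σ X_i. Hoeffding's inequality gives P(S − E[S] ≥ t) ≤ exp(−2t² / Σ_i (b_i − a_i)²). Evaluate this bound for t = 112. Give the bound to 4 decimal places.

Σ(b_i − a_i)² = 229·5² + 195·3² = 7480.
Exponent = 2·112² / 7480 = 3.35401.
Bound = exp(−3.35401) = 0.03494.

0.0349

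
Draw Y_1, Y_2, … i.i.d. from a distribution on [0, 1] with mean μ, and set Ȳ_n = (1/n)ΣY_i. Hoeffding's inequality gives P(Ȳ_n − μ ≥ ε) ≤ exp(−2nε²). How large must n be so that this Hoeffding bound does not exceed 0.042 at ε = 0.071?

Require exp(−2nε²) ≤ 0.042, i.e. 2nε² ≥ ln(1/0.042) = 3.170086.
So n ≥ 3.170086 / (2·0.071²) = 314.430.
The smallest integer n is 315.

315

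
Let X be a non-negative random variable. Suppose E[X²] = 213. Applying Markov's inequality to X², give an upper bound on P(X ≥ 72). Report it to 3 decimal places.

0.041

Since X ≥ 0, the event {X ≥ 72} is the same as {X² ≥ 5184}.
Markov's inequality applied to X² gives P(X² ≥ 5184) ≤ E[X²]/5184 = 213/5184 = 0.0411.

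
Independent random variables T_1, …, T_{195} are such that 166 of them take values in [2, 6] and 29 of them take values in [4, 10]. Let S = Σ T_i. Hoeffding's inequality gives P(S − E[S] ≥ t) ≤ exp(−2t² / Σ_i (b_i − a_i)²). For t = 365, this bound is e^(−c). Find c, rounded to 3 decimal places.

72.014

Σ(b_i − a_i)² = 166·4² + 29·6² = 3700.
c = 2t² / 3700 = 2·365² / 3700 = 72.0135.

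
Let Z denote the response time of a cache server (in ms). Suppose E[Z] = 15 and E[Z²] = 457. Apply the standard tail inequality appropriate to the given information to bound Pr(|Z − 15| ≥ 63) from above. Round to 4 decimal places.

0.0585

The first two moments determine the variance, so Chebyshev's inequality is the sharpest standard bound available.
Var(Z) = E[Z²] − (E[Z])² = 457 − 225 = 232.
Chebyshev's inequality: Pr(|Z − μ| ≥ t) ≤ Var(Z)/t² = 232/3969 = 0.0585.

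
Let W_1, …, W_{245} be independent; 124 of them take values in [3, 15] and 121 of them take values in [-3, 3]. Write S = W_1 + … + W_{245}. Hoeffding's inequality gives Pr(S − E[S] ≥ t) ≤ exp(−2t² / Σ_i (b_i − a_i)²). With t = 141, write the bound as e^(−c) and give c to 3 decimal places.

Σ(b_i − a_i)² = 124·12² + 121·6² = 22212.
c = 2t² / 22212 = 2·141² / 22212 = 1.7901.

1.790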